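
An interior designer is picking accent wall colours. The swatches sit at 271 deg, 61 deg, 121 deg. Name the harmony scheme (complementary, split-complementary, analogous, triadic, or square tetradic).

Sort the hues: 61°, 121°, 271°.
Successive gaps around the wheel: 60°, 150°, 150°.
Two 150° gaps and one 60° gap — a base hue opposite a pair of accents 30° either side of its complement — is the split-complementary pattern.

split-complementary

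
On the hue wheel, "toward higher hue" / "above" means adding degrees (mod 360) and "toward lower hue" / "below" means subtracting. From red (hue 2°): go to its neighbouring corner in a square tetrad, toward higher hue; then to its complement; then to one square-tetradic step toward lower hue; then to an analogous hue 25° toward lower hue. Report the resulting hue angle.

157°

square ↑ +90°: 2 + 90 = 92°
complement +180°: 92 + 180 = 272°
square ↓ −90°: 272 − 90 = 182°
analog 25° ↓ −25°: 182 − 25 = 157°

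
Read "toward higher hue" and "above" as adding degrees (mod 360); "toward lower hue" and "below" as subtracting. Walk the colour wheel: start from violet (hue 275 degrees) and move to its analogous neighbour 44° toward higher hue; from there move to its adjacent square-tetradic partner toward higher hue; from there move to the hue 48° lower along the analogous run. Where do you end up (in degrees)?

1°

275 + 44 = 319°   (analog 44° ↑)
319 + 90 = 409 → 409 − 360 = 49°   (square ↑)
49 − 48 = 1°   (analog 48° ↓)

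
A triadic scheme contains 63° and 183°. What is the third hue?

303°

A triad spaces three hues 120° apart.
The full set is {63°, 183°, 303°}.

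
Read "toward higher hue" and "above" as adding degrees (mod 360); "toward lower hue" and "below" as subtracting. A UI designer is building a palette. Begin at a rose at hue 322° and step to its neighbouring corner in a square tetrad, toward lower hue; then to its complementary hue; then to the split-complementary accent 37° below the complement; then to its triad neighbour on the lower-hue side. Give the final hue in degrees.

−90° (square ↓): 322 − 90 = 232°
+180° (complement): 232 + 180 = 412 → 412 − 360 = 52°
+143° (split-comp 37° ↓): 52 + 143 = 195°
−120° (triadic ↓): 195 − 120 = 75°

75°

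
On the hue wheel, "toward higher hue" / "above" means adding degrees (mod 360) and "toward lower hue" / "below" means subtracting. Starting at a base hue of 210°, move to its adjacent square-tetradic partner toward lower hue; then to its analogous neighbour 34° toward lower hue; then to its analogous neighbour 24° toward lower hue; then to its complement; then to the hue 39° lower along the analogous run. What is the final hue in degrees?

203°

210 − 90 = 120°   (square ↓)
120 − 34 = 86°   (analog 34° ↓)
86 − 24 = 62°   (analog 24° ↓)
62 + 180 = 242°   (complement)
242 − 39 = 203°   (analog 39° ↓)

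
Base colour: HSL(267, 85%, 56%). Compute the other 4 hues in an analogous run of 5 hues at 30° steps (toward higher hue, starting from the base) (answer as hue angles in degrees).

297°, 327°, 357° and 27°

Analogous hues sit every 30° along the wheel.
267 + 30 = 297°
267 + 60 = 327°
267 + 90 = 357°
267 + 120 = 387 → 387 − 360 = 27°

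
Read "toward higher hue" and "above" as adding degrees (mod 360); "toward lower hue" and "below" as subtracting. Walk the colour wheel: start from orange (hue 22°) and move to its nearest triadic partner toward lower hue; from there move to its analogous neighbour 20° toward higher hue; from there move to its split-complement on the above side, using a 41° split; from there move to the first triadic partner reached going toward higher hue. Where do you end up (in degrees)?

263°

22 − 120 = -98 → -98 + 360 = 262°   (triadic ↓)
262 + 20 = 282°   (analog 20° ↑)
282 + 221 = 503 → 503 − 360 = 143°   (split-comp 41° ↑)
143 + 120 = 263°   (triadic ↑)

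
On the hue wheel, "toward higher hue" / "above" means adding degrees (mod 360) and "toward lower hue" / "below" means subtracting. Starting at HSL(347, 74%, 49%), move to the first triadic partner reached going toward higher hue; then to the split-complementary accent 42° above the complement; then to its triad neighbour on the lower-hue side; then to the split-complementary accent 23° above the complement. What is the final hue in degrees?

52°

triadic ↑ +120°: 347 + 120 = 467 → 467 − 360 = 107°
split-comp 42° ↑ +222°: 107 + 222 = 329°
triadic ↓ −120°: 329 − 120 = 209°
split-comp 23° ↑ +203°: 209 + 203 = 412 → 412 − 360 = 52°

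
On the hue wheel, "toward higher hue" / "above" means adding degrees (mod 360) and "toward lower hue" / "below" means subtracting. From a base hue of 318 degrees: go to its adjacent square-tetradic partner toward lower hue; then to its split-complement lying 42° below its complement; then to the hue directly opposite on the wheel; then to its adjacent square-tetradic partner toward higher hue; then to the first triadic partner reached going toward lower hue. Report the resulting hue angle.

square ↓ −90°: 318 − 90 = 228°
split-comp 42° ↓ +138°: 228 + 138 = 366 → 366 − 360 = 6°
complement +180°: 6 + 180 = 186°
square ↑ +90°: 186 + 90 = 276°
triadic ↓ −120°: 276 − 120 = 156°

156°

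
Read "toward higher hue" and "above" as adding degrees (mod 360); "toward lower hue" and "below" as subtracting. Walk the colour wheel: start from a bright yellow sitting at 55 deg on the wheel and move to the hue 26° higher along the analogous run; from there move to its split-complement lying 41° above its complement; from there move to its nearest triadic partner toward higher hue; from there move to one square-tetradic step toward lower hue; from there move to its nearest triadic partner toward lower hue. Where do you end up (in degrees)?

212°

55 + 26 = 81°   (analog 26° ↑)
81 + 221 = 302°   (split-comp 41° ↑)
302 + 120 = 422 → 422 − 360 = 62°   (triadic ↑)
62 − 90 = -28 → -28 + 360 = 332°   (square ↓)
332 − 120 = 212°   (triadic ↓)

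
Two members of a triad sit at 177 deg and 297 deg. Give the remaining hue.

57°

A triad spaces three hues 120° apart.
The full set is {57°, 177°, 297°}.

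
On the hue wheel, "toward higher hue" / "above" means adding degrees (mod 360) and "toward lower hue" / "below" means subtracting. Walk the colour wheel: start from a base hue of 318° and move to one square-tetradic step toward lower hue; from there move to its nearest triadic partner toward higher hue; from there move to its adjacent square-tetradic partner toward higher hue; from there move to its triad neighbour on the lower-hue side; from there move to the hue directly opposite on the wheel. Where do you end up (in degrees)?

138°

−90° (square ↓): 318 − 90 = 228°
+120° (triadic ↑): 228 + 120 = 348°
+90° (square ↑): 348 + 90 = 438 → 438 − 360 = 78°
−120° (triadic ↓): 78 − 120 = -42 → -42 + 360 = 318°
+180° (complement): 318 + 180 = 498 → 498 − 360 = 138°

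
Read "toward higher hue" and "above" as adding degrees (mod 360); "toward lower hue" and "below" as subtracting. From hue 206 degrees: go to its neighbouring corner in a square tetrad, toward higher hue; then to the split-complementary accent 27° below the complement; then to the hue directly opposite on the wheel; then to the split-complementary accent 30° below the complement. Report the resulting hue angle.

59°

+90° (square ↑): 206 + 90 = 296°
+153° (split-comp 27° ↓): 296 + 153 = 449 → 449 − 360 = 89°
+180° (complement): 89 + 180 = 269°
+150° (split-comp 30° ↓): 269 + 150 = 419 → 419 − 360 = 59°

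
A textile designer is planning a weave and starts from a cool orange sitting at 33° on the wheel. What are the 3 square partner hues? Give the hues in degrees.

A square tetradic scheme places four hues every 90°.
33 + 90 = 123°
33 + 180 = 213°
33 + 270 = 303°

123°, 213°, and 303°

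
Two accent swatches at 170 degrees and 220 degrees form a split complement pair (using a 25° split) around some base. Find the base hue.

The accents sit 25° either side of the complement, so the complement is their short-arc midpoint on the wheel.
Short-arc midpoint of 170° and 220°: 195°.
Base is 180° from the complement: 195 − 180 = 15°

15°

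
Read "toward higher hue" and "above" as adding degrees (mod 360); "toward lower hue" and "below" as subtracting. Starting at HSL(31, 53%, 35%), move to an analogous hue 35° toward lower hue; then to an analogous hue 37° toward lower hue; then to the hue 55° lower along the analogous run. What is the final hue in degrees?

264°

analog 35° ↓ −35°: 31 − 35 = -4 → -4 + 360 = 356°
analog 37° ↓ −37°: 356 − 37 = 319°
analog 55° ↓ −55°: 319 − 55 = 264°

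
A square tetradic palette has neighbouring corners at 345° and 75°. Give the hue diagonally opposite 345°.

A square tetradic scheme places four hues 90° apart; opposite corners are 180° apart.
345 + 180 = 525 → 525 − 360 = 165°

165°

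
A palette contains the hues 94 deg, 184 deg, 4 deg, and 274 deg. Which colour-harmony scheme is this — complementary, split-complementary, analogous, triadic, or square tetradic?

square tetradic

Sort the hues: 4°, 94°, 184°, 274°.
Successive gaps around the wheel: 90°, 90°, 90°, 90°.
Four hues every 90° form a square tetradic scheme.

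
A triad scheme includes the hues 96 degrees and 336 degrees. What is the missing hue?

216°

A triad places three hues 120° apart.
The full set through 96° is {96°, 216°, 336°}.
Given {96°, 336°}, the missing hue is 216°.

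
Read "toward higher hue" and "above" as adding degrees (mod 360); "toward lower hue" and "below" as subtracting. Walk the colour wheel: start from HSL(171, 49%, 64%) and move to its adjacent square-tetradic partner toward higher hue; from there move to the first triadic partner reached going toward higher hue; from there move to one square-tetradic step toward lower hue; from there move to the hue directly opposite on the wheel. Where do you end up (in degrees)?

111°

square ↑ +90°: 171 + 90 = 261°
triadic ↑ +120°: 261 + 120 = 381 → 381 − 360 = 21°
square ↓ −90°: 21 − 90 = -69 → -69 + 360 = 291°
complement +180°: 291 + 180 = 471 → 471 − 360 = 111°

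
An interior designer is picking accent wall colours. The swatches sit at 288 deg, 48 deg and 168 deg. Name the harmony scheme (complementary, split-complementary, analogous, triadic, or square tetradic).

triadic

Sort the hues: 48°, 168°, 288°.
Successive gaps around the wheel: 120°, 120°, 120°.
Three hues equally spaced 120° apart form a triad.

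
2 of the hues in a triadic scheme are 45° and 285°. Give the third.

A triad places three hues 120° apart.
The full set through 45° is {45°, 165°, 285°}.
Given {45°, 285°}, the missing hue is 165°.

165°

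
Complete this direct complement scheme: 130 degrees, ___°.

310°

The complement sits 180° across the wheel.
The full set through 130° is {130°, 310°}.
Given {130°}, the missing hue is 310°.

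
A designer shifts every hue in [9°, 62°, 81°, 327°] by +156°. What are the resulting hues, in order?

165°, 218°, 237°, 123°

9 + 156 = 165°
62 + 156 = 218°
81 + 156 = 237°
327 + 156 = 483 → 483 − 360 = 123°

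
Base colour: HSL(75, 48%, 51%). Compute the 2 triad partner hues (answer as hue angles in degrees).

195° and 315°

A triad places three hues 120° apart.
75 + 120 = 195°
75 + 240 = 315°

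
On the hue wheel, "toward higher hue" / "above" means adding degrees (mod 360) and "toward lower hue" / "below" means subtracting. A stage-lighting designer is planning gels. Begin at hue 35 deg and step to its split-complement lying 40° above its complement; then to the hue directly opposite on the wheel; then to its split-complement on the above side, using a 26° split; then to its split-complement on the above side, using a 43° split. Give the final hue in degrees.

35 + 220 = 255°   (split-comp 40° ↑)
255 + 180 = 435 → 435 − 360 = 75°   (complement)
75 + 206 = 281°   (split-comp 26° ↑)
281 + 223 = 504 → 504 − 360 = 144°   (split-comp 43° ↑)

144°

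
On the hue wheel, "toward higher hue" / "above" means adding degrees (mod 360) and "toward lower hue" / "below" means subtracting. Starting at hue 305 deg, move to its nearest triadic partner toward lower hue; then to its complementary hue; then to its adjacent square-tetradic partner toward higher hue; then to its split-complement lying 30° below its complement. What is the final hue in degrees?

245°

triadic ↓ −120°: 305 − 120 = 185°
complement +180°: 185 + 180 = 365 → 365 − 360 = 5°
square ↑ +90°: 5 + 90 = 95°
split-comp 30° ↓ +150°: 95 + 150 = 245°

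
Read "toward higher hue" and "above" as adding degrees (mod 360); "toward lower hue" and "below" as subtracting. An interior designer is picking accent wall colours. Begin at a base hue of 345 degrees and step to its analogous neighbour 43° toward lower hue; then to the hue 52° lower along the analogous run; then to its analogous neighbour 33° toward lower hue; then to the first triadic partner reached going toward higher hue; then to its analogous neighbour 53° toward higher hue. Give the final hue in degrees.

345 − 43 = 302°   (analog 43° ↓)
302 − 52 = 250°   (analog 52° ↓)
250 − 33 = 217°   (analog 33° ↓)
217 + 120 = 337°   (triadic ↑)
337 + 53 = 390 → 390 − 360 = 30°   (analog 53° ↑)

30°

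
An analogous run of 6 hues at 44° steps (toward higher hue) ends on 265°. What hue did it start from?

45°

5 steps of 44° (toward higher hue) give a net shift of +220°.
Start = end − shift: 265 − 220 = 45°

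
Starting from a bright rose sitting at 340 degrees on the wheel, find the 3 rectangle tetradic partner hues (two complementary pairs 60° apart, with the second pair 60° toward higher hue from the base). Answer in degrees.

40°, 160°, and 220°

A rectangular tetradic uses two complementary pairs 60° apart: offsets 0°, 60°, 180°, 240°.
340 + 60 = 400 → 400 − 360 = 40°
340 + 180 = 520 → 520 − 360 = 160°
340 + 240 = 580 → 580 − 360 = 220°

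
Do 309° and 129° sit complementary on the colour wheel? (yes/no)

Angular distance: |309 − 129| = 180 = 180°.
Complementary requires 180°.

yes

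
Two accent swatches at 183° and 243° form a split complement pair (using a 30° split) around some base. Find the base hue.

33°

The accents sit 30° either side of the complement, so the complement is their short-arc midpoint on the wheel.
Short-arc midpoint of 183° and 243°: 213°.
Base is 180° from the complement: 213 − 180 = 33°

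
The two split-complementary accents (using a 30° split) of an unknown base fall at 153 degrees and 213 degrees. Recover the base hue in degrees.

3°

The accents sit 30° either side of the complement, so the complement is their short-arc midpoint on the wheel.
Short-arc midpoint of 153° and 213°: 183°.
Base is 180° from the complement: 183 − 180 = 3°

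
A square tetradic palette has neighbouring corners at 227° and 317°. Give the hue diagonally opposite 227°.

A square tetradic scheme places four hues 90° apart; opposite corners are 180° apart.
227 + 180 = 407 → 407 − 360 = 47°

47°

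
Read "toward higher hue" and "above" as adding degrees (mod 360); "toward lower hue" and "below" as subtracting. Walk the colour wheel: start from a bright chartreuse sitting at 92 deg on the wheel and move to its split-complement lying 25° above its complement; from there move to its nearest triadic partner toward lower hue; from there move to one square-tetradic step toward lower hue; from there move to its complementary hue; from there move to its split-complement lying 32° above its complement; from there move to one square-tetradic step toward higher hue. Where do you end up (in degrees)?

92 + 205 = 297°   (split-comp 25° ↑)
297 − 120 = 177°   (triadic ↓)
177 − 90 = 87°   (square ↓)
87 + 180 = 267°   (complement)
267 + 212 = 479 → 479 − 360 = 119°   (split-comp 32° ↑)
119 + 90 = 209°   (square ↑)

209°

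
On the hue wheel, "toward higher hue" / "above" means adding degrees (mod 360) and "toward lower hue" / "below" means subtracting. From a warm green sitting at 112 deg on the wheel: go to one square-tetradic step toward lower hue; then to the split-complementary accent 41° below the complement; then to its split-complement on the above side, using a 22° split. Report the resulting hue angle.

3°

square ↓ −90°: 112 − 90 = 22°
split-comp 41° ↓ +139°: 22 + 139 = 161°
split-comp 22° ↑ +202°: 161 + 202 = 363 → 363 − 360 = 3°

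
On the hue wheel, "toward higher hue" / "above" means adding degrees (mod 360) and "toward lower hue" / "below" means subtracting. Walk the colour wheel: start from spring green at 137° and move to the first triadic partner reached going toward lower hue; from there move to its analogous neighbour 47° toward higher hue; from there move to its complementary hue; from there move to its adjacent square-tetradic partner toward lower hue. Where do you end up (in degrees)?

137 − 120 = 17°   (triadic ↓)
17 + 47 = 64°   (analog 47° ↑)
64 + 180 = 244°   (complement)
244 − 90 = 154°   (square ↓)

154°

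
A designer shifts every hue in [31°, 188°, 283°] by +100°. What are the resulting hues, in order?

31 + 100 = 131°
188 + 100 = 288°
283 + 100 = 383 → 383 − 360 = 23°

131°, 288°, 23°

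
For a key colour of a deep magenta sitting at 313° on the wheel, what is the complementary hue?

The complement sits 180° across the wheel.
313 + 180 = 493 → 493 − 360 = 133°

133°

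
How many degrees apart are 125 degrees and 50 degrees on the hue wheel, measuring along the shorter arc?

75°

|125 − 50| = 75.
75 ≤ 180, so the shorter arc is 75°.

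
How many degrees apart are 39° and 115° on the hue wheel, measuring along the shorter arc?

76°

|39 − 115| = 76.
76 ≤ 180, so the shorter arc is 76°.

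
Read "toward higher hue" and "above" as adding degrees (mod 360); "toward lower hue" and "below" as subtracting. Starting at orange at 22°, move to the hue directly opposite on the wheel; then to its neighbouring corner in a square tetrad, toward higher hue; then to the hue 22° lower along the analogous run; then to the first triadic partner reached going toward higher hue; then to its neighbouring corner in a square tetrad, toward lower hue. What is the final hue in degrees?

+180° (complement): 22 + 180 = 202°
+90° (square ↑): 202 + 90 = 292°
−22° (analog 22° ↓): 292 − 22 = 270°
+120° (triadic ↑): 270 + 120 = 390 → 390 − 360 = 30°
−90° (square ↓): 30 − 90 = -60 → -60 + 360 = 300°

300°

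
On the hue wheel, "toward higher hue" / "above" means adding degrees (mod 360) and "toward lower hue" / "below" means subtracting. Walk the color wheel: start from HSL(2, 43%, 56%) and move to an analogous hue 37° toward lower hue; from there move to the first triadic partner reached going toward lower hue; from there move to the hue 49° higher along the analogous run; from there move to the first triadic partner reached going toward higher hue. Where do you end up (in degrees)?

14°

2 − 37 = -35 → -35 + 360 = 325°   (analog 37° ↓)
325 − 120 = 205°   (triadic ↓)
205 + 49 = 254°   (analog 49° ↑)
254 + 120 = 374 → 374 − 360 = 14°   (triadic ↑)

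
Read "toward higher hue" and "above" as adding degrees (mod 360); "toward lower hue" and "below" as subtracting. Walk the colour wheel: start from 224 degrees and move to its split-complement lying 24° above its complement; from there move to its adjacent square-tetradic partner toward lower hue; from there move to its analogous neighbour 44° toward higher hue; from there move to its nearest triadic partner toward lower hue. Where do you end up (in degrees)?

224 + 204 = 428 → 428 − 360 = 68°   (split-comp 24° ↑)
68 − 90 = -22 → -22 + 360 = 338°   (square ↓)
338 + 44 = 382 → 382 − 360 = 22°   (analog 44° ↑)
22 − 120 = -98 → -98 + 360 = 262°   (triadic ↓)

262°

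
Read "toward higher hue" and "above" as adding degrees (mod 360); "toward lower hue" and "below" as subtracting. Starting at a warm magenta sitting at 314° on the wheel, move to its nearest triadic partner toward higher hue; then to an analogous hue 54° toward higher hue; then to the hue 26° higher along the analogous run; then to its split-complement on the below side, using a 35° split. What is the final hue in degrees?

299°

+120° (triadic ↑): 314 + 120 = 434 → 434 − 360 = 74°
+54° (analog 54° ↑): 74 + 54 = 128°
+26° (analog 26° ↑): 128 + 26 = 154°
+145° (split-comp 35° ↓): 154 + 145 = 299°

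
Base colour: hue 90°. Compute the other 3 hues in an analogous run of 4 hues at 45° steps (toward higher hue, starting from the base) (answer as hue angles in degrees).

135°, 180°, 225°

Analogous hues sit every 45° along the wheel.
90 + 45 = 135°
90 + 90 = 180°
90 + 135 = 225°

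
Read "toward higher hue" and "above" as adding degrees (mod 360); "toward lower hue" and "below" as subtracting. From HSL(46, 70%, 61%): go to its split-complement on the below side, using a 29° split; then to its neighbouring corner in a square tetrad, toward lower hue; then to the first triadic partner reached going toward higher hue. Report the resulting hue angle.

46 + 151 = 197°   (split-comp 29° ↓)
197 − 90 = 107°   (square ↓)
107 + 120 = 227°   (triadic ↑)

227°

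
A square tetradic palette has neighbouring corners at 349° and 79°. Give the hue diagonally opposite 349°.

169°

A square tetradic scheme places four hues 90° apart; opposite corners are 180° apart.
349 + 180 = 529 → 529 − 360 = 169°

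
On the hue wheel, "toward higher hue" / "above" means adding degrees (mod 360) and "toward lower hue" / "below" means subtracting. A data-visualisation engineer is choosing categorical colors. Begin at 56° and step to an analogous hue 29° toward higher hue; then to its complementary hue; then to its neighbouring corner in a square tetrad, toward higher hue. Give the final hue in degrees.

analog 29° ↑ +29°: 56 + 29 = 85°
complement +180°: 85 + 180 = 265°
square ↑ +90°: 265 + 90 = 355°

355°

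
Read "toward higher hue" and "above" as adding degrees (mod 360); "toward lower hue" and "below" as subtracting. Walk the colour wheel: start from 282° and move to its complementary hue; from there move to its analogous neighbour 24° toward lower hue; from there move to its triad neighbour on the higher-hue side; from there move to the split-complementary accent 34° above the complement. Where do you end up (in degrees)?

282 + 180 = 462 → 462 − 360 = 102°   (complement)
102 − 24 = 78°   (analog 24° ↓)
78 + 120 = 198°   (triadic ↑)
198 + 214 = 412 → 412 − 360 = 52°   (split-comp 34° ↑)

52°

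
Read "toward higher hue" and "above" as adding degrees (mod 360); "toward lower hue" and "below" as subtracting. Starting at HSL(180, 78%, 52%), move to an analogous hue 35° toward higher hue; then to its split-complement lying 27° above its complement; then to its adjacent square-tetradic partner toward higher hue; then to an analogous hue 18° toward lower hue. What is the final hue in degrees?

analog 35° ↑ +35°: 180 + 35 = 215°
split-comp 27° ↑ +207°: 215 + 207 = 422 → 422 − 360 = 62°
square ↑ +90°: 62 + 90 = 152°
analog 18° ↓ −18°: 152 − 18 = 134°

134°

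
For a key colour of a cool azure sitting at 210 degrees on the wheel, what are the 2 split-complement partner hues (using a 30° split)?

0° and 60°

Split-complementary hues sit 30° either side of the complement.
Complement of 210 degrees: 210 + 180 = 390 → 390 − 360 = 30°
30 − 30 = 0°
30 + 30 = 60°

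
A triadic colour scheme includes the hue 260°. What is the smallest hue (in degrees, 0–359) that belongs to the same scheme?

20°

A triad places three hues 120° apart.
The full set through 260° is {20°, 140°, 260°}.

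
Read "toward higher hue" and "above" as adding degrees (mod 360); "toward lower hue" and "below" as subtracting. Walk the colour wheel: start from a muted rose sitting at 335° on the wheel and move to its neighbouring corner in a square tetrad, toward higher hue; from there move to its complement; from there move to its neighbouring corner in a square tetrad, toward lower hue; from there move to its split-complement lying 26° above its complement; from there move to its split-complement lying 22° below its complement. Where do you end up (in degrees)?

+90° (square ↑): 335 + 90 = 425 → 425 − 360 = 65°
+180° (complement): 65 + 180 = 245°
−90° (square ↓): 245 − 90 = 155°
+206° (split-comp 26° ↑): 155 + 206 = 361 → 361 − 360 = 1°
+158° (split-comp 22° ↓): 1 + 158 = 159°

159°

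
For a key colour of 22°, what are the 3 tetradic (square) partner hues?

A square tetradic scheme places four hues every 90°.
22 + 90 = 112°
22 + 180 = 202°
22 + 270 = 292°

112°, 202°, 292°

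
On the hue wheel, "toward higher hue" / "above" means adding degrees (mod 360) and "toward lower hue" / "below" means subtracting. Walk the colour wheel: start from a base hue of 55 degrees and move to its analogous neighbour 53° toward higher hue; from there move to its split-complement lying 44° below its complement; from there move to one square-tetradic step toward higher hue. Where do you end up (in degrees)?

334°

analog 53° ↑ +53°: 55 + 53 = 108°
split-comp 44° ↓ +136°: 108 + 136 = 244°
square ↑ +90°: 244 + 90 = 334°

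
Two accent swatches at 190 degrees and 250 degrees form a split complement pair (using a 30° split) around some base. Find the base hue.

The accents sit 30° either side of the complement, so the complement is their short-arc midpoint on the wheel.
Short-arc midpoint of 190° and 250°: 220°.
Base is 180° from the complement: 220 − 180 = 40°

40°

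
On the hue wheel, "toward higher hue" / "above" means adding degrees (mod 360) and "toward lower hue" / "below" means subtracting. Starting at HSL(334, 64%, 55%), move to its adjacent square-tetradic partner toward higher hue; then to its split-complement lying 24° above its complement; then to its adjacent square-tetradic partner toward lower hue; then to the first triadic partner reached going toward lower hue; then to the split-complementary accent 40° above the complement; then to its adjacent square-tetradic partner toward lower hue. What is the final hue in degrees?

334 + 90 = 424 → 424 − 360 = 64°   (square ↑)
64 + 204 = 268°   (split-comp 24° ↑)
268 − 90 = 178°   (square ↓)
178 − 120 = 58°   (triadic ↓)
58 + 220 = 278°   (split-comp 40° ↑)
278 − 90 = 188°   (square ↓)

188°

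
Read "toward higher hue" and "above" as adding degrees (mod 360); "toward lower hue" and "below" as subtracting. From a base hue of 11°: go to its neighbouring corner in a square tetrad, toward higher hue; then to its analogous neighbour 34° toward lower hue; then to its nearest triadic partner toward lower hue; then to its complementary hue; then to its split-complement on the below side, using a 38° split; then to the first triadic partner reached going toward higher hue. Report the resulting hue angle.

29°

square ↑ +90°: 11 + 90 = 101°
analog 34° ↓ −34°: 101 − 34 = 67°
triadic ↓ −120°: 67 − 120 = -53 → -53 + 360 = 307°
complement +180°: 307 + 180 = 487 → 487 − 360 = 127°
split-comp 38° ↓ +142°: 127 + 142 = 269°
triadic ↑ +120°: 269 + 120 = 389 → 389 − 360 = 29°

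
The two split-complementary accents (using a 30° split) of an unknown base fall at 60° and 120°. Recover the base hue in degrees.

The accents sit 30° either side of the complement, so the complement is their short-arc midpoint on the wheel.
Short-arc midpoint of 60° and 120°: 90°.
Base is 180° from the complement: 90 − 180 = -90 → -90 + 360 = 270°

270°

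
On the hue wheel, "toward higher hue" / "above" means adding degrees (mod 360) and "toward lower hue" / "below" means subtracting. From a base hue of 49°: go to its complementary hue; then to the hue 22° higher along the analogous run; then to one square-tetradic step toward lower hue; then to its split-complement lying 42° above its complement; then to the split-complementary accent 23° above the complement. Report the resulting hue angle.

+180° (complement): 49 + 180 = 229°
+22° (analog 22° ↑): 229 + 22 = 251°
−90° (square ↓): 251 − 90 = 161°
+222° (split-comp 42° ↑): 161 + 222 = 383 → 383 − 360 = 23°
+203° (split-comp 23° ↑): 23 + 203 = 226°

226°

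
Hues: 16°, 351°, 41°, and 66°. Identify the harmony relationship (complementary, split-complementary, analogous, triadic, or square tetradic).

analogous

Sort the hues: 16°, 41°, 66°, 351°.
Successive gaps around the wheel: 25°, 25°, 285°, 25°.
A run of hues at equal small steps (25°) with one large closing gap is an analogous group.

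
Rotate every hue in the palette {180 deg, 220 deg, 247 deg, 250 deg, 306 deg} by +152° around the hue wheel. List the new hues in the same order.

180 + 152 = 332°
220 + 152 = 372 → 372 − 360 = 12°
247 + 152 = 399 → 399 − 360 = 39°
250 + 152 = 402 → 402 − 360 = 42°
306 + 152 = 458 → 458 − 360 = 98°

332°, 12°, 39°, 42°, 98°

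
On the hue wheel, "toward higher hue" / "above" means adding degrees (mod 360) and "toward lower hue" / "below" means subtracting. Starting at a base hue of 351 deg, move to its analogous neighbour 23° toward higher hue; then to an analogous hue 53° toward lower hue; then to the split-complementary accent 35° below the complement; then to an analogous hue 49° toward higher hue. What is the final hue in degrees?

155°

+23° (analog 23° ↑): 351 + 23 = 374 → 374 − 360 = 14°
−53° (analog 53° ↓): 14 − 53 = -39 → -39 + 360 = 321°
+145° (split-comp 35° ↓): 321 + 145 = 466 → 466 − 360 = 106°
+49° (analog 49° ↑): 106 + 49 = 155°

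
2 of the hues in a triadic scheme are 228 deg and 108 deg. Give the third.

A triad places three hues 120° apart.
The full set through 108° is {108°, 228°, 348°}.
Given {108°, 228°}, the missing hue is 348°.

348°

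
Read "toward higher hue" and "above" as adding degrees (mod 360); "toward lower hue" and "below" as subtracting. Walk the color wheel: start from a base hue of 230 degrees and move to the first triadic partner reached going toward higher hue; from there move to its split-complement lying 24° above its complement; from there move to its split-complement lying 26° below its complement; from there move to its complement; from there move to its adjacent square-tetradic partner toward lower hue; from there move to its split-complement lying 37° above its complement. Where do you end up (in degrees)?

triadic ↑ +120°: 230 + 120 = 350°
split-comp 24° ↑ +204°: 350 + 204 = 554 → 554 − 360 = 194°
split-comp 26° ↓ +154°: 194 + 154 = 348°
complement +180°: 348 + 180 = 528 → 528 − 360 = 168°
square ↓ −90°: 168 − 90 = 78°
split-comp 37° ↑ +217°: 78 + 217 = 295°

295°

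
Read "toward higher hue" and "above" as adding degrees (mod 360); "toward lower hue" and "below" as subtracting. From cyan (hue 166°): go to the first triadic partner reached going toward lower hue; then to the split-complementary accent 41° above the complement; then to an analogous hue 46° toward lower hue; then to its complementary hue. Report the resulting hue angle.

41°

166 − 120 = 46°   (triadic ↓)
46 + 221 = 267°   (split-comp 41° ↑)
267 − 46 = 221°   (analog 46° ↓)
221 + 180 = 401 → 401 − 360 = 41°   (complement)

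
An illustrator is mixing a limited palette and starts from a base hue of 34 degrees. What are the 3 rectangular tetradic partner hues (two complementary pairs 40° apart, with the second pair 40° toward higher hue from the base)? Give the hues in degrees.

A rectangular tetradic uses two complementary pairs 40° apart: offsets 0°, 40°, 180°, 220°.
34 + 40 = 74°
34 + 180 = 214°
34 + 220 = 254°

74°, 214°, and 254°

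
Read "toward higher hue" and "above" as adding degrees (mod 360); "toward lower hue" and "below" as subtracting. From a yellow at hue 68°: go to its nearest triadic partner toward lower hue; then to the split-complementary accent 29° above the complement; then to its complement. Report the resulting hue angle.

triadic ↓ −120°: 68 − 120 = -52 → -52 + 360 = 308°
split-comp 29° ↑ +209°: 308 + 209 = 517 → 517 − 360 = 157°
complement +180°: 157 + 180 = 337°

337°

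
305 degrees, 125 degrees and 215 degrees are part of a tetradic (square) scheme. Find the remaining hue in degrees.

35°

A square tetradic scheme places four hues every 90°.
The full set through 125° is {35°, 125°, 215°, 305°}.
Given {125°, 215°, 305°}, the missing hue is 35°.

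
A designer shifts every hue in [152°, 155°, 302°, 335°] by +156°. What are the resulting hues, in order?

308°, 311°, 98°, 131°

152 + 156 = 308°
155 + 156 = 311°
302 + 156 = 458 → 458 − 360 = 98°
335 + 156 = 491 → 491 − 360 = 131°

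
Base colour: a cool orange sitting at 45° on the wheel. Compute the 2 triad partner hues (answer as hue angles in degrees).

165° and 285°

A triad places three hues 120° apart.
45 + 120 = 165°
45 + 240 = 285°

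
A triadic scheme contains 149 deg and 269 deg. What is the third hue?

29°

A triad spaces three hues 120° apart.
The full set is {29°, 149°, 269°}.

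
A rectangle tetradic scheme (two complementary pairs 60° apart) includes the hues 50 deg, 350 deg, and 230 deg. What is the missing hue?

170°

A rectangular tetradic uses two complementary pairs 60° apart: offsets 0°, 60°, 180°, 240°.
Among {50°, 230°, 350°}, 230° and 50° are a 180° pair.
The remaining hue 350° needs its own complement: 350 + 180 = 530 → 530 − 360 = 170°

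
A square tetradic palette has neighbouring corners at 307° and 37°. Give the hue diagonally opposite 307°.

127°

A square tetradic scheme places four hues 90° apart; opposite corners are 180° apart.
307 + 180 = 487 → 487 − 360 = 127°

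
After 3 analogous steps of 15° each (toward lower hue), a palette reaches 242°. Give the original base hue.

287°

3 steps of 15° (toward lower hue) give a net shift of −45°.
Start = end − shift: 242 + 45 = 287°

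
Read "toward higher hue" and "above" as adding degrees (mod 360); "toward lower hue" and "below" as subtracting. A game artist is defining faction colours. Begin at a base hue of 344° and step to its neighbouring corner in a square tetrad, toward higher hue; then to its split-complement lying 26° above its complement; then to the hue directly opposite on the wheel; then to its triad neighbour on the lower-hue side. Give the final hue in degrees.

344 + 90 = 434 → 434 − 360 = 74°   (square ↑)
74 + 206 = 280°   (split-comp 26° ↑)
280 + 180 = 460 → 460 − 360 = 100°   (complement)
100 − 120 = -20 → -20 + 360 = 340°   (triadic ↓)

340°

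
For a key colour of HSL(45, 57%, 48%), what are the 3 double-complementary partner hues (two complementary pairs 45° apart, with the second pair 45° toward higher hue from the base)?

90°, 225°, 270°

A rectangular tetradic uses two complementary pairs 45° apart: offsets 0°, 45°, 180°, 225°.
45 + 45 = 90°
45 + 180 = 225°
45 + 225 = 270°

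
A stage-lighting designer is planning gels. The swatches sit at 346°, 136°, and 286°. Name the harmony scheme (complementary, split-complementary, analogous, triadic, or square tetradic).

split-complementary

Sort the hues: 136°, 286°, 346°.
Successive gaps around the wheel: 150°, 60°, 150°.
Two 150° gaps and one 60° gap — a base hue opposite a pair of accents 30° either side of its complement — is the split-complementary pattern.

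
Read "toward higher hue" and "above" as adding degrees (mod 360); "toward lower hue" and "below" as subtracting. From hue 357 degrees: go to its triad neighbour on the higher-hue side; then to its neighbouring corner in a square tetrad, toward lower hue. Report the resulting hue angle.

357 + 120 = 477 → 477 − 360 = 117°   (triadic ↑)
117 − 90 = 27°   (square ↓)

27°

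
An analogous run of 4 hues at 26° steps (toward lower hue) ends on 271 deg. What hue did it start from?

3 steps of 26° (toward lower hue) give a net shift of −78°.
Start = end − shift: 271 + 78 = 349°

349°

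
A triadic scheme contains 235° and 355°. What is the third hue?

A triad spaces three hues 120° apart.
The full set is {115°, 235°, 355°}.

115°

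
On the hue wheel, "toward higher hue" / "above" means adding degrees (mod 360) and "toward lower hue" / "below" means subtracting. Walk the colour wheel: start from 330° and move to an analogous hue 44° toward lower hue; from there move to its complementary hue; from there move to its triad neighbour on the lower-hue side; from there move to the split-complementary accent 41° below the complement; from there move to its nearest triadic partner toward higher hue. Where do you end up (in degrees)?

330 − 44 = 286°   (analog 44° ↓)
286 + 180 = 466 → 466 − 360 = 106°   (complement)
106 − 120 = -14 → -14 + 360 = 346°   (triadic ↓)
346 + 139 = 485 → 485 − 360 = 125°   (split-comp 41° ↓)
125 + 120 = 245°   (triadic ↑)

245°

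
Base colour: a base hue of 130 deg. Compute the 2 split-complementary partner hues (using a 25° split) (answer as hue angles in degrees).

285° and 335°

Complement of 130 deg: 130 + 180 = 310°
310 − 25 = 285°
310 + 25 = 335°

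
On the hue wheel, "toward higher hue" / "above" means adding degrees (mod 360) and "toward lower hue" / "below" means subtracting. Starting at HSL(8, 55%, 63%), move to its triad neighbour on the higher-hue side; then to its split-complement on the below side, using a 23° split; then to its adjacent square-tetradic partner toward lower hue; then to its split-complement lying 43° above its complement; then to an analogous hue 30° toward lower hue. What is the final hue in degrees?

triadic ↑ +120°: 8 + 120 = 128°
split-comp 23° ↓ +157°: 128 + 157 = 285°
square ↓ −90°: 285 − 90 = 195°
split-comp 43° ↑ +223°: 195 + 223 = 418 → 418 − 360 = 58°
analog 30° ↓ −30°: 58 − 30 = 28°

28°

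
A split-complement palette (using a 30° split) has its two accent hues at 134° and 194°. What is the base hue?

The accents sit 30° either side of the complement, so the complement is their short-arc midpoint on the wheel.
Short-arc midpoint of 134° and 194°: 164°.
Base is 180° from the complement: 164 − 180 = -16 → -16 + 360 = 344°

344°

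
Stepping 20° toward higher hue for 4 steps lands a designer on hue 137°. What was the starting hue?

57°

4 steps of 20° (toward higher hue) give a net shift of +80°.
Start = end − shift: 137 − 80 = 57°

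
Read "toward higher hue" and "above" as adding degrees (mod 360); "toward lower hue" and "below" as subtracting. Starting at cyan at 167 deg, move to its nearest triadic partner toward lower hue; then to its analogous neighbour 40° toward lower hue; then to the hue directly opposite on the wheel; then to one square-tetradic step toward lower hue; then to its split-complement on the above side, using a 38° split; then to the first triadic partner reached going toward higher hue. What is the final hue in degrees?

75°

−120° (triadic ↓): 167 − 120 = 47°
−40° (analog 40° ↓): 47 − 40 = 7°
+180° (complement): 7 + 180 = 187°
−90° (square ↓): 187 − 90 = 97°
+218° (split-comp 38° ↑): 97 + 218 = 315°
+120° (triadic ↑): 315 + 120 = 435 → 435 − 360 = 75°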